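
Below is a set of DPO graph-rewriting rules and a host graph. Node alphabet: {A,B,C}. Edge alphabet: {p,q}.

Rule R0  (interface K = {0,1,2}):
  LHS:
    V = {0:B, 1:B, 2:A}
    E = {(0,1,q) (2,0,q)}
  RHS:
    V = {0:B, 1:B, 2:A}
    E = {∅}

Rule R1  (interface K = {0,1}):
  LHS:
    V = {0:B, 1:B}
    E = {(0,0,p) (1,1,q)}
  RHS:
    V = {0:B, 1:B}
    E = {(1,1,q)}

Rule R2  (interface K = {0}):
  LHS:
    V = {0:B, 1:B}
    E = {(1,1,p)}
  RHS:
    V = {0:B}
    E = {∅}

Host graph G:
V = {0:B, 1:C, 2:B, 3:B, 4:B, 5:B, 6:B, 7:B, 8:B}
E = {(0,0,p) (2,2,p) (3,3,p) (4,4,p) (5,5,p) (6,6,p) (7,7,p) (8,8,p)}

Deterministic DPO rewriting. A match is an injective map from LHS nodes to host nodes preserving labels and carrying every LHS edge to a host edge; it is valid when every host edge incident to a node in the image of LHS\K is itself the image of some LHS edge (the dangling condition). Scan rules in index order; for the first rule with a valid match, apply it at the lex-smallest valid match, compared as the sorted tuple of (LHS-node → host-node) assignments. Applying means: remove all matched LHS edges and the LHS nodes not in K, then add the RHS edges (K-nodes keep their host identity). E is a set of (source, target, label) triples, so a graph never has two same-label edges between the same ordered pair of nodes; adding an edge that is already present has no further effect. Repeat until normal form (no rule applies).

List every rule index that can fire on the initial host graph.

Answer: [R2]

Derivation:
R0: no valid match — LHS pattern not found
R1: no valid match — LHS pattern not found
R2: 56 valid matches — {0↦0, 1↦2}, {0↦0, 1↦3}, {0↦0, 1↦4} (+53 more)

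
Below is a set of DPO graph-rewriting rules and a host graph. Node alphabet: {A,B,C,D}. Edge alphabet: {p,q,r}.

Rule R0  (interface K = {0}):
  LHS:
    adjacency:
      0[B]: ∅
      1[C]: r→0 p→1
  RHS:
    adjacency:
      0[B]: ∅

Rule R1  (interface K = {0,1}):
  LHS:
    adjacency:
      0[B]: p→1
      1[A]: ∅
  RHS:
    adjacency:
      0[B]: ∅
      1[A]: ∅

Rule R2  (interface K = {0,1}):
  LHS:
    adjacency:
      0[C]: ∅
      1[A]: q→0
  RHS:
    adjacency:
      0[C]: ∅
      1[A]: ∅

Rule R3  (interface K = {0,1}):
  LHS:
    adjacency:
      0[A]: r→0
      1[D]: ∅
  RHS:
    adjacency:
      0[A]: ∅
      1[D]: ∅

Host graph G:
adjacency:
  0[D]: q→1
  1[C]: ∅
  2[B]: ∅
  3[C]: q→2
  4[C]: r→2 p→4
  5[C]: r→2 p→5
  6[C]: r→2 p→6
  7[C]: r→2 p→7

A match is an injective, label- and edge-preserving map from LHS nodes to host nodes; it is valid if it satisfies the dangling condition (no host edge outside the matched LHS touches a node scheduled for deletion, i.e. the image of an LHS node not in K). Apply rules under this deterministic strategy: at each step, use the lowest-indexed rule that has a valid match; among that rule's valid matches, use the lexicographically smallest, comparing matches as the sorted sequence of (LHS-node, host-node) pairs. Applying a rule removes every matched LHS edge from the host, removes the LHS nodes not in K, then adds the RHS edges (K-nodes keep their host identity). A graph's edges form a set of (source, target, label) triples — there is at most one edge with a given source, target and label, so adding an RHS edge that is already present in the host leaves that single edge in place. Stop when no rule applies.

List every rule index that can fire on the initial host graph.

Answer: [R0]

Derivation:
R0: 4 valid matches — {0↦2, 1↦4}, {0↦2, 1↦5}, {0↦2, 1↦6} (+1 more)
R1: no valid match — LHS pattern not found
R2: no valid match — LHS pattern not found
R3: no valid match — LHS pattern not found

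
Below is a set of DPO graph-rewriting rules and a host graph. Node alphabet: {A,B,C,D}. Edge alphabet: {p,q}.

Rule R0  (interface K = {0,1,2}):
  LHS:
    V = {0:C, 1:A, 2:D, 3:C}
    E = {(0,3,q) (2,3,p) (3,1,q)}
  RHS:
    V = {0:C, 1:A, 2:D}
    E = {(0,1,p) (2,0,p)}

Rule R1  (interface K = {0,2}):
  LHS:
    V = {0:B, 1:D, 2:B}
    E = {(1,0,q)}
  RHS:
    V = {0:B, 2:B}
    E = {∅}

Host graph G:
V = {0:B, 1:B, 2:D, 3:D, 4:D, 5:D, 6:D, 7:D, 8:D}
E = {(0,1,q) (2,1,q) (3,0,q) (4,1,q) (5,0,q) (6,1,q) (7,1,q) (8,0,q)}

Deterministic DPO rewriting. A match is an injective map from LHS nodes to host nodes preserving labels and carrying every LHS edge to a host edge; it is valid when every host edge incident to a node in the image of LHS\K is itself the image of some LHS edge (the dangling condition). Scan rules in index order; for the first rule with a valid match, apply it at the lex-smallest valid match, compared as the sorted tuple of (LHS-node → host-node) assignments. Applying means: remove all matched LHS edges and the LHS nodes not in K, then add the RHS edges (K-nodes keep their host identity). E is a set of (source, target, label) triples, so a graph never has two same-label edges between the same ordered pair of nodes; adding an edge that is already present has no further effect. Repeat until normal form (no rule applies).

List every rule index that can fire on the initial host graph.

Answer: [R1]

Rewrite trace:
R0: no valid match — LHS pattern not found
R1: 7 valid matches — {0↦0, 1↦3, 2↦1}, {0↦0, 1↦5, 2↦1}, {0↦0, 1↦8, 2↦1} (+4 more)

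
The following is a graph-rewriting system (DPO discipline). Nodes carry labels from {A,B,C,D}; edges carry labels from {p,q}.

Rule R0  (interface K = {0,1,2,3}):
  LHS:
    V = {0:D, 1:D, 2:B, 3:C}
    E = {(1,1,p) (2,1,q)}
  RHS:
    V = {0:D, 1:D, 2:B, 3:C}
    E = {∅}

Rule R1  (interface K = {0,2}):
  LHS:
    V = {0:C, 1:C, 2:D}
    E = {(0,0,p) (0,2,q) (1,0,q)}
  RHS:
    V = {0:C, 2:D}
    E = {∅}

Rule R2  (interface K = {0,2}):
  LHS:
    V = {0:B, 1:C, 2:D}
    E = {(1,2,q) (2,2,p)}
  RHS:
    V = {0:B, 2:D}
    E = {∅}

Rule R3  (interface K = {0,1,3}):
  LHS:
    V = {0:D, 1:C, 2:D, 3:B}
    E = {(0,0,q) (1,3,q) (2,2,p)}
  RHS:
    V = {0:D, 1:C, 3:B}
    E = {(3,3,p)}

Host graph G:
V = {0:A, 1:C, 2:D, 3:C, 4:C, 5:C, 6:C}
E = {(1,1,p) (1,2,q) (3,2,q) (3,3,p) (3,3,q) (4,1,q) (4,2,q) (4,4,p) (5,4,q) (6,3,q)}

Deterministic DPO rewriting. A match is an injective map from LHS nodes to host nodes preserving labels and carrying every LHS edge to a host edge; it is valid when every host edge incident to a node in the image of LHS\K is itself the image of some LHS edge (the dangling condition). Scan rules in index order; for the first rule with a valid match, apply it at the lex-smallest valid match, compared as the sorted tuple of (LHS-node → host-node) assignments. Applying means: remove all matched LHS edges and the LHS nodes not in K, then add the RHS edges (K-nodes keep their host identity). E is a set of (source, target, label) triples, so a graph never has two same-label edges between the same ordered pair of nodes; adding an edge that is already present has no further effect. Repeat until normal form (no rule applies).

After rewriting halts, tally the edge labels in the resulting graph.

initial: |V|=7 |E|=10  E = 1-p->1 1-q->2 3-q->2 3-p->3 3-q->3 4-q->1 4-q->2 4-p->4 5-q->4 6-q->3
step 1: apply R1 at {0↦3, 1↦6, 2↦2}  → |V|=6 |E|=7  E = 1-p->1 1-q->2 3-q->3 4-q->1 4-q->2 4-p->4 5-q->4
step 2: apply R1 at {0↦4, 1↦5, 2↦2}  → |V|=5 |E|=4  E = 1-p->1 1-q->2 3-q->3 4-q->1
step 3: apply R1 at {0↦1, 1↦4, 2↦2}  → |V|=4 |E|=1  E = 3-q->3
final graph: no rule applies after step 3
NF edges: [(3, 3, 'q')]

Answer: q:1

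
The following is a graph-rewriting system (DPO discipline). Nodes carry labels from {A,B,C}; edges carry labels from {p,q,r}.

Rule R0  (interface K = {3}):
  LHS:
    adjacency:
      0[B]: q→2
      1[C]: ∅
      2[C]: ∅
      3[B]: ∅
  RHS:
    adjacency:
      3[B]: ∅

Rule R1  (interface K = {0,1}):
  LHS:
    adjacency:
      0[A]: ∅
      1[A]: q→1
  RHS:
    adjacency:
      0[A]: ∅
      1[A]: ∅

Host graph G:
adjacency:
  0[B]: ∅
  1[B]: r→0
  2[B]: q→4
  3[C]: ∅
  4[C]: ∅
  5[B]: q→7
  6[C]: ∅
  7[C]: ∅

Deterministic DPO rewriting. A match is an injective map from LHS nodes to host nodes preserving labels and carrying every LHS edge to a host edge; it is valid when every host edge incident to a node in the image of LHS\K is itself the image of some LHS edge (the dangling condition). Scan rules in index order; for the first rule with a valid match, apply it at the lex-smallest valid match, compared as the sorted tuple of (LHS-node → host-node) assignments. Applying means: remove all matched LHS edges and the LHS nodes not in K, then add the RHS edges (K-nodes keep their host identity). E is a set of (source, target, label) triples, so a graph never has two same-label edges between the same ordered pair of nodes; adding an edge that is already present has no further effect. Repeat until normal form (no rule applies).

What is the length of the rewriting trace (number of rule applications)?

[0] host  ⇒  8 nodes, 3 edges  {1-r->0 2-q->4 5-q->7}
[1] R0 @ {0↦2, 1↦3, 2↦4, 3↦0}  ⇒  5 nodes, 2 edges  {1-r->0 5-q->7}
[2] R0 @ {0↦5, 1↦6, 2↦7, 3↦0}  ⇒  2 nodes, 1 edges  {1-r->0}
halt: no rule applies after step 2

Answer: 2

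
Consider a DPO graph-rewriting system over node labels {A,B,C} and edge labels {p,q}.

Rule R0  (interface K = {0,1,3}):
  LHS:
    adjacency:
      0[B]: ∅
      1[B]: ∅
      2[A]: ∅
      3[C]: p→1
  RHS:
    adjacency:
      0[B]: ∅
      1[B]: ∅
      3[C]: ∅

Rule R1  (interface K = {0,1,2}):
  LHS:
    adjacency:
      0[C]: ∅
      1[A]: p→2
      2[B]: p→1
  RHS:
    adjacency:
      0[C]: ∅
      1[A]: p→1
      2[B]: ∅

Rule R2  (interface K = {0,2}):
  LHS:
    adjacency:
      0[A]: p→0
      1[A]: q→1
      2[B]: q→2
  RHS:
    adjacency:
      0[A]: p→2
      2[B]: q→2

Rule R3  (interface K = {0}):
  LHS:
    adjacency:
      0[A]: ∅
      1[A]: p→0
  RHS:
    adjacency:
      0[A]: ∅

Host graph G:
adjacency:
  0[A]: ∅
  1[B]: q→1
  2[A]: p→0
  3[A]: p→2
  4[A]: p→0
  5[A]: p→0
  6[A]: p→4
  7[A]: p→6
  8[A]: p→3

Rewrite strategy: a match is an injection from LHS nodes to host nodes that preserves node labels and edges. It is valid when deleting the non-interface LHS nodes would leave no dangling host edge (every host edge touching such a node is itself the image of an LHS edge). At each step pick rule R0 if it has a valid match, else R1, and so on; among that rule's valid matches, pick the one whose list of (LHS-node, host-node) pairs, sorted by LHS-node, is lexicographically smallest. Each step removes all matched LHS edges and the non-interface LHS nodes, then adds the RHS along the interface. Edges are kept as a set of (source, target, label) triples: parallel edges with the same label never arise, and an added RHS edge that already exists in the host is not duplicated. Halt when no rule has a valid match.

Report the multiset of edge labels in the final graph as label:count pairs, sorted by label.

initial: |V|=9 |E|=8  E = 1-q->1 2-p->0 3-p->2 4-p->0 5-p->0 6-p->4 7-p->6 8-p->3
step 1: apply R3 at {0↦0, 1↦5}  → |V|=8 |E|=7  E = 1-q->1 2-p->0 3-p->2 4-p->0 6-p->4 7-p->6 8-p->3
step 2: apply R3 at {0↦3, 1↦8}  → |V|=7 |E|=6  E = 1-q->1 2-p->0 3-p->2 4-p->0 6-p->4 7-p->6
step 3: apply R3 at {0↦2, 1↦3}  → |V|=6 |E|=5  E = 1-q->1 2-p->0 4-p->0 6-p->4 7-p->6
step 4: apply R3 at {0↦0, 1↦2}  → |V|=5 |E|=4  E = 1-q->1 4-p->0 6-p->4 7-p->6
step 5: apply R3 at {0↦6, 1↦7}  → |V|=4 |E|=3  E = 1-q->1 4-p->0 6-p->4
step 6: apply R3 at {0↦4, 1↦6}  → |V|=3 |E|=2  E = 1-q->1 4-p->0
step 7: apply R3 at {0↦0, 1↦4}  → |V|=2 |E|=1  E = 1-q->1
halt: no rule applies after step 7
NF edges: [(1, 1, 'q')]

Answer: q:1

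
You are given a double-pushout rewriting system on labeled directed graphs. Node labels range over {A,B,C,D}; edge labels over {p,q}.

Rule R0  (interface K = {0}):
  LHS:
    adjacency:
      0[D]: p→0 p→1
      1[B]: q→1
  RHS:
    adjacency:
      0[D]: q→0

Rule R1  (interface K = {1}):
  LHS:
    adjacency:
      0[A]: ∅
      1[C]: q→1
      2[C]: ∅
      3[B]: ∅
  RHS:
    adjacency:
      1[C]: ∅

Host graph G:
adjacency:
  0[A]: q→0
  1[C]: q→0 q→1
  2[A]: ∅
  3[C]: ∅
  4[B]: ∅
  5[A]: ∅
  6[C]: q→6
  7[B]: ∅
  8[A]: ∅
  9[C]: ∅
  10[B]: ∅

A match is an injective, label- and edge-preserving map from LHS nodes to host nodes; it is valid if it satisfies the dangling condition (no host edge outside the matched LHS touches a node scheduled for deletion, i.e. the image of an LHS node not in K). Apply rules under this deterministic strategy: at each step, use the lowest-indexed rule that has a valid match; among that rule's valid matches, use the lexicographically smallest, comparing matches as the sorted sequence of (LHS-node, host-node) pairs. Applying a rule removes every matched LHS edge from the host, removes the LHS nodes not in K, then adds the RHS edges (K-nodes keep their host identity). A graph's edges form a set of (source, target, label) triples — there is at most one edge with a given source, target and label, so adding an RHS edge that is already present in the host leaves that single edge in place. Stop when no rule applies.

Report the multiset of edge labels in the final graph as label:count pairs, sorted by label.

[0] host  ⇒  11 nodes, 4 edges  {0-q->0 1-q->0 1-q->1 6-q->6}
[1] R1 @ {0↦2, 1↦1, 2↦3, 3↦4}  ⇒  8 nodes, 3 edges  {0-q->0 1-q->0 6-q->6}
[2] R1 @ {0↦5, 1↦6, 2↦9, 3↦7}  ⇒  5 nodes, 2 edges  {0-q->0 1-q->0}
final graph: no rule applies after step 2
NF edges: [(0, 0, 'q'), (1, 0, 'q')]

Answer: q:2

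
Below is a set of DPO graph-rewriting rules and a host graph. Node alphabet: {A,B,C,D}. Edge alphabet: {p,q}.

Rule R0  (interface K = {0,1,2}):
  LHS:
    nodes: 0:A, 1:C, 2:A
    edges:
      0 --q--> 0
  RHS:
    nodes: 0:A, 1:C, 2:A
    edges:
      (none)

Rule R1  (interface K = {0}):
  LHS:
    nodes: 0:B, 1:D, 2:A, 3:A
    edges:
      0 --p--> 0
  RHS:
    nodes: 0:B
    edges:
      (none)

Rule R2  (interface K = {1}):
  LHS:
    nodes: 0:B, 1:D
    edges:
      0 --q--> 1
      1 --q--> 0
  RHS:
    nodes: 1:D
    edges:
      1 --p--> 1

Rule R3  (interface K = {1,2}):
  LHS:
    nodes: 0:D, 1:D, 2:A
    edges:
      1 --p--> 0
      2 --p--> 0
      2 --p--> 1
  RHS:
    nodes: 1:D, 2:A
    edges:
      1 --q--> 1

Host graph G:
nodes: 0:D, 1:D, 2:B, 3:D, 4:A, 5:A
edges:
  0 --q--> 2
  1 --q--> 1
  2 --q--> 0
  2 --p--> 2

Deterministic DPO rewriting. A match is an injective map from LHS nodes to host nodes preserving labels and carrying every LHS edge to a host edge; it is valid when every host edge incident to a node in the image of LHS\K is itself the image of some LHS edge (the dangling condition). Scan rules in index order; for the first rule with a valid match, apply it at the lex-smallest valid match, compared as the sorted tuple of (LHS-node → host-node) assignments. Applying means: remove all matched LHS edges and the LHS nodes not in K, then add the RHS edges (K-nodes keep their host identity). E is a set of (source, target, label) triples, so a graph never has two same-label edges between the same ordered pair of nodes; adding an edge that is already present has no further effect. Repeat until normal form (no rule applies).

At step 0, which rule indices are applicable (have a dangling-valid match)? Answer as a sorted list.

R0: no valid match — LHS pattern not found
R1: 2 valid matches — {0↦2, 1↦3, 2↦4, 3↦5}, {0↦2, 1↦3, 2↦5, 3↦4}
R2: no valid match — 1 raw match, all fail dangling condition
R3: no valid match — LHS pattern not found

Answer: [R1]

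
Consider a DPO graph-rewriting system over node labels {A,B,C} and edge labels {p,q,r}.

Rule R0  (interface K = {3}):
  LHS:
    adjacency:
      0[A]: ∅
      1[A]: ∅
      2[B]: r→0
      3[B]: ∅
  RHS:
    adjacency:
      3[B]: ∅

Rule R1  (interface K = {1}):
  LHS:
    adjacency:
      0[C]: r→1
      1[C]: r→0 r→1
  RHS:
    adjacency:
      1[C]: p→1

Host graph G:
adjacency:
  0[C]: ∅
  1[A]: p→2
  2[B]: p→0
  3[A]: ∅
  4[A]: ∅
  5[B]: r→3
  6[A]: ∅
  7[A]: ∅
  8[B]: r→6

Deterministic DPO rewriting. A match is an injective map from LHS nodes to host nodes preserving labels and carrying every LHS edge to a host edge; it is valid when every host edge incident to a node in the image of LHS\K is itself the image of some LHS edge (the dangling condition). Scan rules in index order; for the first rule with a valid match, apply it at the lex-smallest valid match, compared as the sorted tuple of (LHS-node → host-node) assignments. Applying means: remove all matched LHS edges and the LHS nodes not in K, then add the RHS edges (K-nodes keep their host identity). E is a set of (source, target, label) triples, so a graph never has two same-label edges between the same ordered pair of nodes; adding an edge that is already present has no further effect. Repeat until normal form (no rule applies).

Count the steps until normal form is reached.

Answer: 2

Derivation:
[0] host  ⇒  9 nodes, 4 edges  {1-p->2 2-p->0 5-r->3 8-r->6}
[1] R0 @ {0↦3, 1↦4, 2↦5, 3↦2}  ⇒  6 nodes, 3 edges  {1-p->2 2-p->0 8-r->6}
[2] R0 @ {0↦6, 1↦7, 2↦8, 3↦2}  ⇒  3 nodes, 2 edges  {1-p->2 2-p->0}
normal form: no rule applies after step 2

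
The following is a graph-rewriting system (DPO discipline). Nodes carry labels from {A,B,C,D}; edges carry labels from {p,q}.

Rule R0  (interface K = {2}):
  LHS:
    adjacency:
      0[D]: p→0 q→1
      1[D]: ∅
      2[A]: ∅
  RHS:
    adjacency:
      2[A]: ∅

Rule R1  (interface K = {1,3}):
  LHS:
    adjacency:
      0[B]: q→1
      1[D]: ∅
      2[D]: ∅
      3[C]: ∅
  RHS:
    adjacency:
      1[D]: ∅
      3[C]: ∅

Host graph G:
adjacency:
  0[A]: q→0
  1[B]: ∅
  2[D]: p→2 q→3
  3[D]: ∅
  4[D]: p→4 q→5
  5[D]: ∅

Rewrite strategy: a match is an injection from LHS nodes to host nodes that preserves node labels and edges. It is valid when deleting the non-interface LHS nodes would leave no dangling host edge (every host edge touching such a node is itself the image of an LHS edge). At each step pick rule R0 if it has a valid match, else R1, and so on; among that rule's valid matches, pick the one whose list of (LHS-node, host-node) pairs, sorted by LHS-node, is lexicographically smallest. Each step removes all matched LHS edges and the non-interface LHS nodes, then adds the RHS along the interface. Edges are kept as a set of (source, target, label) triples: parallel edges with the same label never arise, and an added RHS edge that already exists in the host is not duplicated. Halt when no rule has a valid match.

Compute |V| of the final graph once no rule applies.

initial: |V|=6 |E|=5  E = 0-q->0 2-p->2 2-q->3 4-p->4 4-q->5
step 1: apply R0 at {0↦2, 1↦3, 2↦0}  → |V|=4 |E|=3  E = 0-q->0 4-p->4 4-q->5
step 2: apply R0 at {0↦4, 1↦5, 2↦0}  → |V|=2 |E|=1  E = 0-q->0
normal form: no rule applies after step 2
NF nodes: {0:A, 1:B}

Answer: 2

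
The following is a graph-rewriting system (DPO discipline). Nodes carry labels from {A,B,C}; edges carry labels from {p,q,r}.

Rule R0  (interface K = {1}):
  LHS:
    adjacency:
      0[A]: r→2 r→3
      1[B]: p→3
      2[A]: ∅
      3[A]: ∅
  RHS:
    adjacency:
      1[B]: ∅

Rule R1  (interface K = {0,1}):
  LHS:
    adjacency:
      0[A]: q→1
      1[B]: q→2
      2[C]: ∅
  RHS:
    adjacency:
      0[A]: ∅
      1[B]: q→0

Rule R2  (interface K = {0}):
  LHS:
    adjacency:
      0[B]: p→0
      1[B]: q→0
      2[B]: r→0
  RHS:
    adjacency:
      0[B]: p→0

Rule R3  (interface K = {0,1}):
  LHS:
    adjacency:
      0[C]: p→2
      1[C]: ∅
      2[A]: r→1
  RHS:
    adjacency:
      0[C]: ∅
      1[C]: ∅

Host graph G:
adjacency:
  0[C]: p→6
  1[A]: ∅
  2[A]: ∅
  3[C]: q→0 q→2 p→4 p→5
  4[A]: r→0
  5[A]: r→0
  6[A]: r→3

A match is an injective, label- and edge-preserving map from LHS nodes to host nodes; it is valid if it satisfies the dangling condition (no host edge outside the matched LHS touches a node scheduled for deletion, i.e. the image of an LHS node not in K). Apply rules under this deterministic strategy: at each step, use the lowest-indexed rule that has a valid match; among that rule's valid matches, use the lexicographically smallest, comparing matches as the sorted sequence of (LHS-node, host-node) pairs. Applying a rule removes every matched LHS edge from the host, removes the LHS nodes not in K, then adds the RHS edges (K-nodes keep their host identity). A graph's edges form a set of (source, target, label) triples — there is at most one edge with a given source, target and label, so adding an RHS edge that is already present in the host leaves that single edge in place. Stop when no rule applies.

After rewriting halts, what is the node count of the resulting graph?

Answer: 4

Rewrite trace:
initial: |V|=7 |E|=8  E = 0-p->6 3-q->0 3-q->2 3-p->4 3-p->5 4-r->0 5-r->0 6-r->3
step 1: apply R3 at {0↦0, 1↦3, 2↦6}  → |V|=6 |E|=6  E = 3-q->0 3-q->2 3-p->4 3-p->5 4-r->0 5-r->0
step 2: apply R3 at {0↦3, 1↦0, 2↦4}  → |V|=5 |E|=4  E = 3-q->0 3-q->2 3-p->5 5-r->0
step 3: apply R3 at {0↦3, 1↦0, 2↦5}  → |V|=4 |E|=2  E = 3-q->0 3-q->2
final graph: no rule applies after step 3
NF nodes: {0:C, 1:A, 2:A, 3:C}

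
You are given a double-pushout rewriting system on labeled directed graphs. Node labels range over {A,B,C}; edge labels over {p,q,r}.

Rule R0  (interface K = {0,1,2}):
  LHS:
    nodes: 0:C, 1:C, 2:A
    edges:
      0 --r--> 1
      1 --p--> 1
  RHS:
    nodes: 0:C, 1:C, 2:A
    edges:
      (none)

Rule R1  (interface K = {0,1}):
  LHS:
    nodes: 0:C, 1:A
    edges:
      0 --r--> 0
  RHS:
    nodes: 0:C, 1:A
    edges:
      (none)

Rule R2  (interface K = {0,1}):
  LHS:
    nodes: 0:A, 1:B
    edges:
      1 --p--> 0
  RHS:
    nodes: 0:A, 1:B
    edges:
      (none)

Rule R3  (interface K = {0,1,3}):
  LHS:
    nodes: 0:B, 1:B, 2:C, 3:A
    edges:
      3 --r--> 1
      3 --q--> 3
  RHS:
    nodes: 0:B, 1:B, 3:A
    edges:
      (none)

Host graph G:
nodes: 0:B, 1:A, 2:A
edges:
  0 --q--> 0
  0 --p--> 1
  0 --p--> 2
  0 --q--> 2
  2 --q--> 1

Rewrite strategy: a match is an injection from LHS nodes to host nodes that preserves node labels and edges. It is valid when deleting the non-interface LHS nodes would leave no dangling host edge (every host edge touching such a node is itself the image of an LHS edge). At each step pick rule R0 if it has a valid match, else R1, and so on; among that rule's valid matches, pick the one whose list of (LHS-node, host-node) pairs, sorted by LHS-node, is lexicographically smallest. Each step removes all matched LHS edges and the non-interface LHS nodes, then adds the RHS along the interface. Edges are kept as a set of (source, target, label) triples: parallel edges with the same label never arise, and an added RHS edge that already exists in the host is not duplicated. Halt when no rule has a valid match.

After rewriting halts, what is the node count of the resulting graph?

Answer: 3

Rewrite trace:
initial: |V|=3 |E|=5  E = 0-q->0 0-p->1 0-p->2 0-q->2 2-q->1
step 1: apply R2 at {0↦1, 1↦0}  → |V|=3 |E|=4  E = 0-q->0 0-p->2 0-q->2 2-q->1
step 2: apply R2 at {0↦2, 1↦0}  → |V|=3 |E|=3  E = 0-q->0 0-q->2 2-q->1
halt: no rule applies after step 2
NF nodes: {0:B, 1:A, 2:A}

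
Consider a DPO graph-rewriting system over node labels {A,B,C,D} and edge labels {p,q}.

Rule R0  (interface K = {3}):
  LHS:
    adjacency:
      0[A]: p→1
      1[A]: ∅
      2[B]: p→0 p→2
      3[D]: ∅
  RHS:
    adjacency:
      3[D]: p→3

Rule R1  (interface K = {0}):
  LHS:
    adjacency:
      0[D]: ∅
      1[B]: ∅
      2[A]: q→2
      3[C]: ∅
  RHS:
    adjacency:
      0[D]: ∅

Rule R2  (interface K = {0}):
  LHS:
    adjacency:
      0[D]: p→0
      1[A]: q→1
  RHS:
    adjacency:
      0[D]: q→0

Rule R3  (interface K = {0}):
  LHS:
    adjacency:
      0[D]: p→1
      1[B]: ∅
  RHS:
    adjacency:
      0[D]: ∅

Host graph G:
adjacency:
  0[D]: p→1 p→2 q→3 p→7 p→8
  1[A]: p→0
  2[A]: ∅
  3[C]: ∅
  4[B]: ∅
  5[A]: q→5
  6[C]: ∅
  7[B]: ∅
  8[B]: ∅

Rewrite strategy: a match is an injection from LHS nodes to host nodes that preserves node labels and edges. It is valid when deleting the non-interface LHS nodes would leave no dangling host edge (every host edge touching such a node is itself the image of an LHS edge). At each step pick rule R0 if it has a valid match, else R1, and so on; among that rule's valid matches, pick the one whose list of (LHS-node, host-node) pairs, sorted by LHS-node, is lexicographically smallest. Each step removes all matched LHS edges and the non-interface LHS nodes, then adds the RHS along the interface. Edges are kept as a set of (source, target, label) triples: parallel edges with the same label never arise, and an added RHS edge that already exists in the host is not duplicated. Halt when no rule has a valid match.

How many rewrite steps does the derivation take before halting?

start.  V:9 E:7  edges: 0-p->1 0-p->2 0-q->3 0-p->7 0-p->8 1-p->0 5-q->5
1. fire R1 via {0↦0, 1↦4, 2↦5, 3↦6}  →  V:6 E:6  edges: 0-p->1 0-p->2 0-q->3 0-p->7 0-p->8 1-p->0
2. fire R3 via {0↦0, 1↦7}  →  V:5 E:5  edges: 0-p->1 0-p->2 0-q->3 0-p->8 1-p->0
3. fire R3 via {0↦0, 1↦8}  →  V:4 E:4  edges: 0-p->1 0-p->2 0-q->3 1-p->0
normal form: no rule applies after step 3

Answer: 3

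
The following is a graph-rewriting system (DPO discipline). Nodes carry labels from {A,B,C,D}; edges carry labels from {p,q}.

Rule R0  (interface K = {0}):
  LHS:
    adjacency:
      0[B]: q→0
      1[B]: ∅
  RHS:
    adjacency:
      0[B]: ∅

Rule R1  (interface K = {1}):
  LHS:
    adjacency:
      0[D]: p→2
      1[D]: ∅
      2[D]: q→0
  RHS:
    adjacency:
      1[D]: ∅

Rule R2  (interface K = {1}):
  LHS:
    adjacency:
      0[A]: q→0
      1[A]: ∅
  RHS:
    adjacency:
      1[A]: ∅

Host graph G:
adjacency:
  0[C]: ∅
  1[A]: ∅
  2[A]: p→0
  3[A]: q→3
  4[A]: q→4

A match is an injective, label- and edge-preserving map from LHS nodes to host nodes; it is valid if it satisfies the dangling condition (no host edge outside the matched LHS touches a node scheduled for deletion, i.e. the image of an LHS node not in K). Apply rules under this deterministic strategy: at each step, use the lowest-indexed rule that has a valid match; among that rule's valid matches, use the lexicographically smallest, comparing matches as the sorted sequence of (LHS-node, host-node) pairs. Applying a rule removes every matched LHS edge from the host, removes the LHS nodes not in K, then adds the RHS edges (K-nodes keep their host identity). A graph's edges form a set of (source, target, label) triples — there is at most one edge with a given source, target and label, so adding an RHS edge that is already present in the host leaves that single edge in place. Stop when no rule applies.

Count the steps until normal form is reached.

[0] host  ⇒  5 nodes, 3 edges  {2-p->0 3-q->3 4-q->4}
[1] R2 @ {0↦3, 1↦1}  ⇒  4 nodes, 2 edges  {2-p->0 4-q->4}
[2] R2 @ {0↦4, 1↦1}  ⇒  3 nodes, 1 edges  {2-p->0}
final graph: no rule applies after step 2

Answer: 2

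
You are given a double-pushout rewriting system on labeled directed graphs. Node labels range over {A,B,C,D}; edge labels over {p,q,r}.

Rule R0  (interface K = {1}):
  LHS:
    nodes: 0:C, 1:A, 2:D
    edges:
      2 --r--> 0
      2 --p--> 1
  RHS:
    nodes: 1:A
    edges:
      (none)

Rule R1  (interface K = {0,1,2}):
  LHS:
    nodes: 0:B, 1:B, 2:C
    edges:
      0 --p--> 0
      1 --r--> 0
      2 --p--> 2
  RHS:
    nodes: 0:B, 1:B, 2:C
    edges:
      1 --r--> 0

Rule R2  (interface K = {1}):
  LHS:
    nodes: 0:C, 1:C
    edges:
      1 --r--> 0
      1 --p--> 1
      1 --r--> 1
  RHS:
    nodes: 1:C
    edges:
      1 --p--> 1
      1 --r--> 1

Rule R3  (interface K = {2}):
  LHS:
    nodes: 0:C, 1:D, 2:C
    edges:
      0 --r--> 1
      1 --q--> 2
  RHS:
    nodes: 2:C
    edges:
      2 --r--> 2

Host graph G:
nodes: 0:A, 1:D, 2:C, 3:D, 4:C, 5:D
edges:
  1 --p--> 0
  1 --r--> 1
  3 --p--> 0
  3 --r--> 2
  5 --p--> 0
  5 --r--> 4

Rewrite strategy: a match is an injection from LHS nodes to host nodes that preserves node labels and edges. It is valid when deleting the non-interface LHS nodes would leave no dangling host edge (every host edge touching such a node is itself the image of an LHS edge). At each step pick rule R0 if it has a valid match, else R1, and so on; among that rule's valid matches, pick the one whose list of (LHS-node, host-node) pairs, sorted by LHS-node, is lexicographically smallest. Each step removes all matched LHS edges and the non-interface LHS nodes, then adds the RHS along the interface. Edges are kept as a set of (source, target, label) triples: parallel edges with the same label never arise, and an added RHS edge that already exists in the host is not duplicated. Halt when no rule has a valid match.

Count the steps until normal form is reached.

Answer: 2

Steps:
start.  V:6 E:6  edges: 1-p->0 1-r->1 3-p->0 3-r->2 5-p->0 5-r->4
1. fire R0 via {0↦2, 1↦0, 2↦3}  →  V:4 E:4  edges: 1-p->0 1-r->1 5-p->0 5-r->4
2. fire R0 via {0↦4, 1↦0, 2↦5}  →  V:2 E:2  edges: 1-p->0 1-r->1
final graph: no rule applies after step 2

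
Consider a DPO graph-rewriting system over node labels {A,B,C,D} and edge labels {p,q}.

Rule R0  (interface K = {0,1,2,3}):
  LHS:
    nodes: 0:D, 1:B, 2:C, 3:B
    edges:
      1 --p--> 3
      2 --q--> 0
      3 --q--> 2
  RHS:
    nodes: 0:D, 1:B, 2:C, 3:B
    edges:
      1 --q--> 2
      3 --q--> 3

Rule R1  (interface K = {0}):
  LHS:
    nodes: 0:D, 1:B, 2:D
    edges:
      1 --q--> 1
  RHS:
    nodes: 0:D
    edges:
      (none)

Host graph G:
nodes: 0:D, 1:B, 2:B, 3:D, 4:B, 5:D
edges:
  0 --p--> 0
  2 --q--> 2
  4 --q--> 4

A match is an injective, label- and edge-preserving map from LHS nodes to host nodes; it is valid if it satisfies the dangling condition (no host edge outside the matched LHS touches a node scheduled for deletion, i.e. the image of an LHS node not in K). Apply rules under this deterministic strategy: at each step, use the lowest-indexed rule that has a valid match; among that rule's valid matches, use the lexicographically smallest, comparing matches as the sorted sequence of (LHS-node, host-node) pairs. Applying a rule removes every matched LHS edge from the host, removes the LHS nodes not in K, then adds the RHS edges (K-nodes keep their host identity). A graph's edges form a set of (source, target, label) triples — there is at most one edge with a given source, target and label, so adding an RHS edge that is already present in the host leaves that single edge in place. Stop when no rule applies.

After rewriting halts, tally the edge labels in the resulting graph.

Answer: p:1

Derivation:
start.  V:6 E:3  edges: 0-p->0 2-q->2 4-q->4
1. fire R1 via {0↦0, 1↦2, 2↦3}  →  V:4 E:2  edges: 0-p->0 4-q->4
2. fire R1 via {0↦0, 1↦4, 2↦5}  →  V:2 E:1  edges: 0-p->0
halt: no rule applies after step 2
NF edges: [(0, 0, 'p')]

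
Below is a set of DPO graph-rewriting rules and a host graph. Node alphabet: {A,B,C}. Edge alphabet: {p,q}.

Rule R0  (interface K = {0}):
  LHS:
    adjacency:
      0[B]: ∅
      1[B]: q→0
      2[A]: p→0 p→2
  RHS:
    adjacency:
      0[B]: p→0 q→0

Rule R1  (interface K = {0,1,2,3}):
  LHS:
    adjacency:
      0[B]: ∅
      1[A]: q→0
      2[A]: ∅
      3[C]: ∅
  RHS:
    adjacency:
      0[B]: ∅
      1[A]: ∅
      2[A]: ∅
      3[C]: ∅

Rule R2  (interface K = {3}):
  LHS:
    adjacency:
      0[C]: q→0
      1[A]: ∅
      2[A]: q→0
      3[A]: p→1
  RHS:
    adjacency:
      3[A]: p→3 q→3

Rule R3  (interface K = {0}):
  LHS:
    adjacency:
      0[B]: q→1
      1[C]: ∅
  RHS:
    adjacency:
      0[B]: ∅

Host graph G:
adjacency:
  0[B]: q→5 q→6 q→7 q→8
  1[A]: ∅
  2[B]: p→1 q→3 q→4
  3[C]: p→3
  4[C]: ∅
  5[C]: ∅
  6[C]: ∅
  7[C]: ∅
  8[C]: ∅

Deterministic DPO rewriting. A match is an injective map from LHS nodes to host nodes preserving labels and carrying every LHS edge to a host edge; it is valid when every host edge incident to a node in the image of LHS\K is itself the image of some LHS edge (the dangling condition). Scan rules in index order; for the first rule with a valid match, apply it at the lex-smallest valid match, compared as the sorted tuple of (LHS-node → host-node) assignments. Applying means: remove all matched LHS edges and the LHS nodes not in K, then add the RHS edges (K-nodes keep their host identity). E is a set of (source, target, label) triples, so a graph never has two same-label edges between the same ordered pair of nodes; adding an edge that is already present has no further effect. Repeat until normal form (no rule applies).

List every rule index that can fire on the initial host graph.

Answer: [R3]

Steps:
R0: no valid match — LHS pattern not found
R1: no valid match — LHS pattern not found
R2: no valid match — LHS pattern not found
R3: 5 valid matches — {0↦0, 1↦5}, {0↦0, 1↦6}, {0↦0, 1↦7} (+2 more)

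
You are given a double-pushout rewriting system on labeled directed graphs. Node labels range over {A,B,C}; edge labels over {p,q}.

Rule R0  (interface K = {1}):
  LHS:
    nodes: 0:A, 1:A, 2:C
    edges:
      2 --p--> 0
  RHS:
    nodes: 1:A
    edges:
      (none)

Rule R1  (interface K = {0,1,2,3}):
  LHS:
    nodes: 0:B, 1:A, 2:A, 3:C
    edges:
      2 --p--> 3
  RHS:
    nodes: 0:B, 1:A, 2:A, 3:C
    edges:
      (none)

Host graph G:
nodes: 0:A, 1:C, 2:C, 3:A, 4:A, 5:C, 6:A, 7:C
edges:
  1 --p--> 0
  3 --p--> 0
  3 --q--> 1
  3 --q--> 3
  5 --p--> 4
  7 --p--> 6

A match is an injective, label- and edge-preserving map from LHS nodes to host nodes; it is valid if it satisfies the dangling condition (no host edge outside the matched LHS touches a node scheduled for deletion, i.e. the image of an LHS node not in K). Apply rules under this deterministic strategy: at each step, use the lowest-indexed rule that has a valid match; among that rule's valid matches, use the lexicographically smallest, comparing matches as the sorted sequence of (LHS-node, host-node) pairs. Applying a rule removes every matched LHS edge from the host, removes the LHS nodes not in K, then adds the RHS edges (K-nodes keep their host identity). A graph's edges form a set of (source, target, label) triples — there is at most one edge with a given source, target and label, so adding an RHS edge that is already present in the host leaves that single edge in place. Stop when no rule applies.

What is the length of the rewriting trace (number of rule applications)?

[0] host  ⇒  8 nodes, 6 edges  {1-p->0 3-p->0 3-q->1 3-q->3 5-p->4 7-p->6}
[1] R0 @ {0↦4, 1↦0, 2↦5}  ⇒  6 nodes, 5 edges  {1-p->0 3-p->0 3-q->1 3-q->3 7-p->6}
[2] R0 @ {0↦6, 1↦0, 2↦7}  ⇒  4 nodes, 4 edges  {1-p->0 3-p->0 3-q->1 3-q->3}
normal form: no rule applies after step 2

Answer: 2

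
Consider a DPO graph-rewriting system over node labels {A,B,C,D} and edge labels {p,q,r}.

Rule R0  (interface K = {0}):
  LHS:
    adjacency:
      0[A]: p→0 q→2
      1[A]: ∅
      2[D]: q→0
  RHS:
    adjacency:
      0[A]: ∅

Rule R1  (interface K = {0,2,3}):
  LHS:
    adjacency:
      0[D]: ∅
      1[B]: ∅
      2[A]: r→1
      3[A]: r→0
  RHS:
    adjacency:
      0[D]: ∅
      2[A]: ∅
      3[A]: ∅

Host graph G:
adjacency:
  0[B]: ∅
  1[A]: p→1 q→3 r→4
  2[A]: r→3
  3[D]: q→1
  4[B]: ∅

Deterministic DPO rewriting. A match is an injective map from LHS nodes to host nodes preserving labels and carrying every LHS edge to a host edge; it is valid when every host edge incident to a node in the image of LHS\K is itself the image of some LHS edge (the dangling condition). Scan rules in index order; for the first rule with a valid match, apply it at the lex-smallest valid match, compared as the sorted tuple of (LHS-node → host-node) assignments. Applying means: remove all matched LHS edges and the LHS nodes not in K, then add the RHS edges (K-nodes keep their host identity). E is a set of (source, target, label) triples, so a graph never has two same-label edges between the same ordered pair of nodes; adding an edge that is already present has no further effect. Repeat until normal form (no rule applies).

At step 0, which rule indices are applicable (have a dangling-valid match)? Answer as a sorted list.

R0: no valid match — 1 raw match, all fail dangling condition
R1: 1 valid match — {0↦3, 1↦4, 2↦1, 3↦2}

Answer: [R1]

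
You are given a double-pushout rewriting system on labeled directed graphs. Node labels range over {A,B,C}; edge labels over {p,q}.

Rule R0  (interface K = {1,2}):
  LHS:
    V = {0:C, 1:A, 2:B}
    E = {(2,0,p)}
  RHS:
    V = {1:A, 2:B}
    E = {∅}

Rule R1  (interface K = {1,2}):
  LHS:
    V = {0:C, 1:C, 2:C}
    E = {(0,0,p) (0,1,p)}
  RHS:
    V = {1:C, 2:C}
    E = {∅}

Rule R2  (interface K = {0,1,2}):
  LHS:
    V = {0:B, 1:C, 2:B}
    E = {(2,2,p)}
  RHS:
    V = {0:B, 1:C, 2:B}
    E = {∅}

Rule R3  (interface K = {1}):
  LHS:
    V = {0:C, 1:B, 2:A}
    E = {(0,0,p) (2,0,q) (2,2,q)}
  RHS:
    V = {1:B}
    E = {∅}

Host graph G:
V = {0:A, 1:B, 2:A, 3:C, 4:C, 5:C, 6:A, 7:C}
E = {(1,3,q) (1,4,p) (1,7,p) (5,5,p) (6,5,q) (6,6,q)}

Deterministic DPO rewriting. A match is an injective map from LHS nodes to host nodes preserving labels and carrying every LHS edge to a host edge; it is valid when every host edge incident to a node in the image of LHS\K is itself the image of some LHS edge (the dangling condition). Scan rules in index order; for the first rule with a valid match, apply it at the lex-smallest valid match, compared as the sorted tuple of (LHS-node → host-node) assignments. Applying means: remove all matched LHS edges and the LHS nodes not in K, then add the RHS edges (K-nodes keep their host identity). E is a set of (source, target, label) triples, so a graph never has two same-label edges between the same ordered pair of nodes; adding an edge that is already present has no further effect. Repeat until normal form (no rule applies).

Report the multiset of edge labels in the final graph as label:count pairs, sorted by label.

initial: |V|=8 |E|=6  E = 1-q->3 1-p->4 1-p->7 5-p->5 6-q->5 6-q->6
step 1: apply R0 at {0↦4, 1↦0, 2↦1}  → |V|=7 |E|=5  E = 1-q->3 1-p->7 5-p->5 6-q->5 6-q->6
step 2: apply R0 at {0↦7, 1↦0, 2↦1}  → |V|=6 |E|=4  E = 1-q->3 5-p->5 6-q->5 6-q->6
step 3: apply R3 at {0↦5, 1↦1, 2↦6}  → |V|=4 |E|=1  E = 1-q->3
normal form: no rule applies after step 3
NF edges: [(1, 3, 'q')]

Answer: q:1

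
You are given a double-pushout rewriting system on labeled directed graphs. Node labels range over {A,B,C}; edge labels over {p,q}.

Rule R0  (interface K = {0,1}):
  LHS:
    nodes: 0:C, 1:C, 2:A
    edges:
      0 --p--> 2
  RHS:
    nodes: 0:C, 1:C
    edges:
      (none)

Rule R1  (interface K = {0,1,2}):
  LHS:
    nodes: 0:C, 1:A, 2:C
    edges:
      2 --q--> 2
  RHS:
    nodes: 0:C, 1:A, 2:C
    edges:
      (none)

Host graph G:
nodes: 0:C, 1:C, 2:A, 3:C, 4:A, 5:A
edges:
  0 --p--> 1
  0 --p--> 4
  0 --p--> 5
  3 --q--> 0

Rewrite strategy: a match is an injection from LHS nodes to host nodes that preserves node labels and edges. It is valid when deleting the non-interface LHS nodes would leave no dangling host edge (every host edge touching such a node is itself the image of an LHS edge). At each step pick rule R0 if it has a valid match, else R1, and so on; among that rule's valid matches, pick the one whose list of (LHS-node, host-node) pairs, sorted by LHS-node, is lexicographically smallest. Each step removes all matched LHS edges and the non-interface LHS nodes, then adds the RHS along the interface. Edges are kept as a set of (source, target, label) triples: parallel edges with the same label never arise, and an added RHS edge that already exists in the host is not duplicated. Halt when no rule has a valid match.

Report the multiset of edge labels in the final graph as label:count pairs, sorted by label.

start.  V:6 E:4  edges: 0-p->1 0-p->4 0-p->5 3-q->0
1. fire R0 via {0↦0, 1↦1, 2↦4}  →  V:5 E:3  edges: 0-p->1 0-p->5 3-q->0
2. fire R0 via {0↦0, 1↦1, 2↦5}  →  V:4 E:2  edges: 0-p->1 3-q->0
halt: no rule applies after step 2
NF edges: [(0, 1, 'p'), (3, 0, 'q')]

Answer: p:1 q:1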